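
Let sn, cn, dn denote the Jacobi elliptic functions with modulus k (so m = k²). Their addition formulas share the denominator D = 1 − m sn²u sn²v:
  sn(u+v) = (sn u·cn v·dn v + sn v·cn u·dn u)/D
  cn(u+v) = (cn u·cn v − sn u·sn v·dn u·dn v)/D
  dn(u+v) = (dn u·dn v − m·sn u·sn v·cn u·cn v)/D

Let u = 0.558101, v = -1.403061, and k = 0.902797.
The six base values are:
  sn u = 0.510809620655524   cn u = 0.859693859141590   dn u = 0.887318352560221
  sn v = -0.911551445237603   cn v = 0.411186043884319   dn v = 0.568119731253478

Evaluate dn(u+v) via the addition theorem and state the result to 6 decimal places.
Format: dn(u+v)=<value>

dn(u+v)=0.775251

m = k² = 0.815042423209
D = 1 − m·sn²u·sn²v = 0.8232901660135069
dn(u+v) = (dn u·dn v − m·sn u·sn v·cn u·cn v)/D = 0.6382567645737589/0.8232901660135069 = 0.7752512916124006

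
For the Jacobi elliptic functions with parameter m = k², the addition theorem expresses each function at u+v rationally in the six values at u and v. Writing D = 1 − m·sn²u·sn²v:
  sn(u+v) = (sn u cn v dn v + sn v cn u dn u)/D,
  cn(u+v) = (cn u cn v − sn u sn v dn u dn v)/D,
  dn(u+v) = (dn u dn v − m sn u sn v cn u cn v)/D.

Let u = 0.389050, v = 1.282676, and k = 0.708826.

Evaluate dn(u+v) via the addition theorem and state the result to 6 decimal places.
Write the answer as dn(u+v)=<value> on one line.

dn(u+v)=0.711384

sn u = 0.3748935345209321, cn u = 0.9270678711801001, dn u = 0.964046311149571
sn v = 0.9149663979454904, cn v = 0.4035300368382191, dn v = 0.7611703749015324
m = k² = 0.502434298276
D = 1 − m·sn²u·sn²v = 0.940883941597705
dn(u+v) = (dn u·dn v − m·sn u·sn v·cn u·cn v)/D = 0.6693302111374925/0.940883941597705 = 0.7113844561964891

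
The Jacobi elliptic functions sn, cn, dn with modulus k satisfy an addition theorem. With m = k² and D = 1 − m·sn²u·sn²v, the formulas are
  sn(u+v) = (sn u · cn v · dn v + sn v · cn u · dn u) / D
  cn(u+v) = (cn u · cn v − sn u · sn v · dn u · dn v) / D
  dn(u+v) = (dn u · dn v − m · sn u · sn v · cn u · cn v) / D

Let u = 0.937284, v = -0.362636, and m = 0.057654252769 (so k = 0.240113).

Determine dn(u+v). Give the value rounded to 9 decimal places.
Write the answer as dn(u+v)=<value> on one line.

sn u = 0.802012502150701, cn u = 0.5973072462259032, dn u = 0.9812825270156894
sn v = -0.3543228261605378, cn v = 0.9351231656106105, dn v = 0.9963743353490754
m = k² = 0.057654252769
D = 1 − m·sn²u·sn²v = 0.9953442260383121
dn(u+v) = (dn u·dn v − m·sn u·sn v·cn u·cn v)/D = 0.9868759292209736/0.9953442260383121 = 0.9914920922874651

dn(u+v)=0.991492092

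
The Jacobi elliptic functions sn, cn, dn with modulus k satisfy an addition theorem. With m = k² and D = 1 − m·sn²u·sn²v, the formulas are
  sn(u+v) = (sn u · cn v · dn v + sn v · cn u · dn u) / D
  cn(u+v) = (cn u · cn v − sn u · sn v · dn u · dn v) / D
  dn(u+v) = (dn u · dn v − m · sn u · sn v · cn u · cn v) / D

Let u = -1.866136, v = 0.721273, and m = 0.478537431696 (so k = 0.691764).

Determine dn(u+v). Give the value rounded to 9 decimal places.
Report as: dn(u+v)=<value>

sn u = -0.999767972501962, cn u = -0.02154068613847104, dn u = 0.722277377623779
sn v = 0.6400087853881958, cn v = 0.7683675908222095, dn v = 0.8966524893429398
m = k² = 0.478537431696
D = 1 − m·sn²u·sn²v = 0.80407663751353
dn(u+v) = (dn u·dn v − m·sn u·sn v·cn u·cn v)/D = 0.6425638899198873/0.80407663751353 = 0.7991326447525035

dn(u+v)=0.799132645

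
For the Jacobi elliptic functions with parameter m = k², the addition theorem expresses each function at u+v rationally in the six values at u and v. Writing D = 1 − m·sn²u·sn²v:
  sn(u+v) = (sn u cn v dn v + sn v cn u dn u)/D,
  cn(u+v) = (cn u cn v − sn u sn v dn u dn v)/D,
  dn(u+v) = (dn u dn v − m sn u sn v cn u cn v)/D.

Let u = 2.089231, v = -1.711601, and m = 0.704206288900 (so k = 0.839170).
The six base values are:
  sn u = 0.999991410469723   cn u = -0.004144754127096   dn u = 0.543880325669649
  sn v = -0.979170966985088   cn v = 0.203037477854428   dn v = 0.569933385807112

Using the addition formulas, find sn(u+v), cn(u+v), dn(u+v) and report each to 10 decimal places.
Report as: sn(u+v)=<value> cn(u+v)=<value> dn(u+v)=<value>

m = k² = 0.7042062889
D = 1 − m·sn²u·sn²v = 0.3248356630960291
sn(u+v) = (sn u·cn v·dn v + sn v·cn u·dn u)/D = 0.1179241396095612/0.3248356630960291 = 0.3630270718603333
cn(u+v) = (cn u·cn v − sn u·sn v·dn u·dn v)/D = 0.3026749168933257/0.3248356630960291 = 0.9317785923149943
dn(u+v) = (dn u·dn v − m·sn u·sn v·cn u·cn v)/D = 0.3093952860690314/0.3248356630960291 = 0.9524671125090316

sn(u+v)=0.3630270719 cn(u+v)=0.9317785923 dn(u+v)=0.9524671125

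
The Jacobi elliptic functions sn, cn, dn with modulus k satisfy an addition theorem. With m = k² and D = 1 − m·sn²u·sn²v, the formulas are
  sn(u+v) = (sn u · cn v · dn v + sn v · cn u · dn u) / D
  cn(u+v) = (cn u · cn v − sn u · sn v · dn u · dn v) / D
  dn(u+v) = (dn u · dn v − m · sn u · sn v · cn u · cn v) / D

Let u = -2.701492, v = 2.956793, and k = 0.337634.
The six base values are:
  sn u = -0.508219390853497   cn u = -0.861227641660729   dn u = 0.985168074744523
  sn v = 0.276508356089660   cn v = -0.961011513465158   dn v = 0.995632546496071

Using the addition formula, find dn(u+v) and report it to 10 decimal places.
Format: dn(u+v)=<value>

m = k² = 0.113996717956
D = 1 − m·sn²u·sn²v = 0.9977488142502339
dn(u+v) = (dn u·dn v − m·sn u·sn v·cn u·cn v)/D = 0.9941240210272383/0.9977488142502339 = 0.9963670282828454

dn(u+v)=0.9963670283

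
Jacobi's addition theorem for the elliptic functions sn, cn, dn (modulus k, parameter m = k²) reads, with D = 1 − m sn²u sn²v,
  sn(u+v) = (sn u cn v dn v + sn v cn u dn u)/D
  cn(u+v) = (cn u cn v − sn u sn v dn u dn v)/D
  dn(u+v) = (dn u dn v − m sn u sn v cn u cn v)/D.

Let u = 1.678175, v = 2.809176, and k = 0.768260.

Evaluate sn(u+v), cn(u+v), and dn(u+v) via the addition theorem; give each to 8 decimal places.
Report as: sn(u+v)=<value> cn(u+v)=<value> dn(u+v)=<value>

sn u = 0.9858926386796465, cn u = 0.1673789263834729, dn u = 0.6529257981042926
sn v = 0.8272725603730239, cn v = -0.5618007750563019, dn v = 0.7720511356430079
m = k² = 0.5902234276
D = 1 − m·sn²u·sn²v = 0.6073795371085019
sn(u+v) = (sn u·cn v·dn v + sn v·cn u·dn u)/D = -0.337210689804587/0.6073795371085019 = -0.5551894148589795
cn(u+v) = (cn u·cn v − sn u·sn v·dn u·dn v)/D = -0.5051721021391152/0.6073795371085019 = -0.8317239407571144
dn(u+v) = (dn u·dn v − m·sn u·sn v·cn u·cn v)/D = 0.5493586959477286/0.6073795371085019 = 0.9044735003141726

sn(u+v)=-0.55518941 cn(u+v)=-0.83172394 dn(u+v)=0.90447350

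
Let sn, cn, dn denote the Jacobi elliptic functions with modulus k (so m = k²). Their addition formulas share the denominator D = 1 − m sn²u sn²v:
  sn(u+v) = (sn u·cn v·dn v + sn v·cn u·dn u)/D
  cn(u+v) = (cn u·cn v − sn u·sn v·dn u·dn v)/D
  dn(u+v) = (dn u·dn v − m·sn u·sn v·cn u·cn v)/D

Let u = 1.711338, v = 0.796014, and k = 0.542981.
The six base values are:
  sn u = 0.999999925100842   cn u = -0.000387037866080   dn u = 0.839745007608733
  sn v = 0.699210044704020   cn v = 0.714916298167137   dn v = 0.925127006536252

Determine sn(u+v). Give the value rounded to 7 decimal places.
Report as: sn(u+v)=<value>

m = k² = 0.294828366361
D = 1 − m·sn²u·sn²v = 0.8558599998146588
sn(u+v) = (sn u·cn v·dn v + sn v·cn u·dn u)/D = 0.6611610728746847/0.8558599998146588 = 0.7725107763160596

sn(u+v)=0.7725108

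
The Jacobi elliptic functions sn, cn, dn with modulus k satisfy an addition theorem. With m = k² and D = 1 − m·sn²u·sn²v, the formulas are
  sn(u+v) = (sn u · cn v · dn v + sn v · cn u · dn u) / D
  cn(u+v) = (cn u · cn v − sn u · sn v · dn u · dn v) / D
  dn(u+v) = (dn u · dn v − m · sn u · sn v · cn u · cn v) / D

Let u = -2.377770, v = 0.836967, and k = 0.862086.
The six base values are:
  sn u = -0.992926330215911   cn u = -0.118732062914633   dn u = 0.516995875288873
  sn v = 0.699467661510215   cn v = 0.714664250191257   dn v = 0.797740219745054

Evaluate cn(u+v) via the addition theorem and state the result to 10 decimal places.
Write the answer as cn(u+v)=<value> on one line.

m = k² = 0.743192271396
D = 1 − m·sn²u·sn²v = 0.6415153860948268
cn(u+v) = (cn u·cn v − sn u·sn v·dn u·dn v)/D = 0.2015861553837636/0.6415153860948268 = 0.3142343266478814

cn(u+v)=0.3142343266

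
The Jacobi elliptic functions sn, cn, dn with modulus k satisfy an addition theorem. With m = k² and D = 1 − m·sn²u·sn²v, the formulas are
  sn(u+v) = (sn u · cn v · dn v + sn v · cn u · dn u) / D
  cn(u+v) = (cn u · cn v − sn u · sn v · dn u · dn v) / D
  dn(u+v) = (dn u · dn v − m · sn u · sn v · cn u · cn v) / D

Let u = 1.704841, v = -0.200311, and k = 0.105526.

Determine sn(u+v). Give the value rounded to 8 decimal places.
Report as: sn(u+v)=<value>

sn(u+v)=0.99753187

sn u = 0.9917007776741667, cn u = -0.1285673658455092, dn u = 0.9945090910774629
sn v = -0.1989596202947528, cn v = 0.9800076884862525, dn v = 0.9997795720245173
m = k² = 0.011135736676
D = 1 − m·sn²u·sn²v = 0.9995664789926062
sn(u+v) = (sn u·cn v·dn v + sn v·cn u·dn u)/D = 0.9970994169044568/0.9995664789926062 = 0.997531867924747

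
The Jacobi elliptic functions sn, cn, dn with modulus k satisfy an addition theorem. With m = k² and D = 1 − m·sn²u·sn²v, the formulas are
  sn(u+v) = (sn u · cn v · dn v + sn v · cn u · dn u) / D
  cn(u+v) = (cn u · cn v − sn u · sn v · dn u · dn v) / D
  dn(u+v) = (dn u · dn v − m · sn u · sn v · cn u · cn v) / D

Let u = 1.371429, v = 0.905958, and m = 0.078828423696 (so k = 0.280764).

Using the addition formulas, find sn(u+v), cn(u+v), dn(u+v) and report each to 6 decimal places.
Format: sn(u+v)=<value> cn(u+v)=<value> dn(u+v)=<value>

sn u = 0.9753248764590888, cn u = 0.2207745124783729, dn u = 0.9617763684353515
sn v = 0.7818844487823843, cn v = 0.6234233784133116, dn v = 0.9756068737016035
m = k² = 0.078828423696
D = 1 − m·sn²u·sn²v = 0.9541576792280658
sn(u+v) = (sn u·cn v·dn v + sn v·cn u·dn u)/D = 0.7592303136544065/0.9541576792280658 = 0.7957073869264881
cn(u+v) = (cn u·cn v − sn u·sn v·dn u·dn v)/D = -0.5779153983569914/0.9541576792280658 = -0.6056812316644954
dn(u+v) = (dn u·dn v − m·sn u·sn v·cn u·cn v)/D = 0.9300418032588898/0.9541576792280658 = 0.9747254814438152

sn(u+v)=0.795707 cn(u+v)=-0.605681 dn(u+v)=0.974725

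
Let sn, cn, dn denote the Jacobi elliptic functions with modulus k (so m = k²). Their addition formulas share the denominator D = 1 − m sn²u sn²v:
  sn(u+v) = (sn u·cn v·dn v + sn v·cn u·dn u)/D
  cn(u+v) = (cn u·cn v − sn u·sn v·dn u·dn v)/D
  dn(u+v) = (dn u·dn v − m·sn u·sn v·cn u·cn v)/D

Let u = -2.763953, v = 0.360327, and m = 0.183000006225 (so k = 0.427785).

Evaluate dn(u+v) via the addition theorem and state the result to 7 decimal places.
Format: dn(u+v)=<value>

dn(u+v)=0.9440907

sn u = -0.5088694276301963, cn u = -0.8608437173048987, dn u = 0.9760186971145148
sn v = 0.3512802816080015, cn v = 0.9362703475777726, dn v = 0.9886446253324403
m = k² = 0.183000006225
D = 1 − m·sn²u·sn²v = 0.9941524846791226
dn(u+v) = (dn u·dn v − m·sn u·sn v·cn u·cn v)/D = 0.9385700900730699/0.9941524846791226 = 0.9440906747580149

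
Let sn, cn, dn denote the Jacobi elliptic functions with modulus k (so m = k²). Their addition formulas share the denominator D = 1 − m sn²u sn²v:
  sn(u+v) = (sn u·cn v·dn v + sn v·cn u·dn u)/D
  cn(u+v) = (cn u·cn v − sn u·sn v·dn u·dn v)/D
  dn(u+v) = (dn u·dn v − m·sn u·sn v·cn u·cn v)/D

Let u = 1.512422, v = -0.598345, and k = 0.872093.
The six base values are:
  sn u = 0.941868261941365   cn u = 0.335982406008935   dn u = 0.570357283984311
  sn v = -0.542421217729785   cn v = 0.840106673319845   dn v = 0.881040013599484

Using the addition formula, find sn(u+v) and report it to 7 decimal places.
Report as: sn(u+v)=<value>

sn(u+v)=0.7401154

m = k² = 0.760546200649
D = 1 − m·sn²u·sn²v = 0.8014914279294041
sn(u+v) = (sn u·cn v·dn v + sn v·cn u·dn u)/D = 0.5931961813761284/0.8014914279294041 = 0.7401154406711603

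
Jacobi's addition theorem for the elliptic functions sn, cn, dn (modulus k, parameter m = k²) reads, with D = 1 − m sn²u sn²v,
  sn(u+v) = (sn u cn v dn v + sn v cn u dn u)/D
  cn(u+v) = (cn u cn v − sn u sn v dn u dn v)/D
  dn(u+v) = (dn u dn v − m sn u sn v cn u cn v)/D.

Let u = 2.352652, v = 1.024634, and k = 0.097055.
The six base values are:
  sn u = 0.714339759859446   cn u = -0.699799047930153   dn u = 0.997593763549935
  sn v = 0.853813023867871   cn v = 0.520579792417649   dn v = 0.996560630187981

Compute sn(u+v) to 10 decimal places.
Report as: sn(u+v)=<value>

sn(u+v)=-0.2262608088

m = k² = 0.009419673025
D = 1 − m·sn²u·sn²v = 0.9964959441062475
sn(u+v) = (sn u·cn v·dn v + sn v·cn u·dn u)/D = -0.2254679783017979/0.9964959441062475 = -0.2262608088224775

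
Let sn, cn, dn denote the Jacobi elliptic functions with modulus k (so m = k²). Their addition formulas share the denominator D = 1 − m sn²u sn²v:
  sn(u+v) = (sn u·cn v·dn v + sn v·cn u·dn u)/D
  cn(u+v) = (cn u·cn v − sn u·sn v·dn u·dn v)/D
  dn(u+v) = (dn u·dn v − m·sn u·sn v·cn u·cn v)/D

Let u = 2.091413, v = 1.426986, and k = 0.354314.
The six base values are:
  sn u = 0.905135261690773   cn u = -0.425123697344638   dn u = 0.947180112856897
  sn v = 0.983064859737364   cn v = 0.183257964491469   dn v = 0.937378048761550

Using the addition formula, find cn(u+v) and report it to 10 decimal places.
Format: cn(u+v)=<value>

m = k² = 0.125538410596
D = 1 − m·sn²u·sn²v = 0.9006042216876838
cn(u+v) = (cn u·cn v − sn u·sn v·dn u·dn v)/D = -0.8679362544631285/0.9006042216876838 = -0.9637266110485945

cn(u+v)=-0.9637266110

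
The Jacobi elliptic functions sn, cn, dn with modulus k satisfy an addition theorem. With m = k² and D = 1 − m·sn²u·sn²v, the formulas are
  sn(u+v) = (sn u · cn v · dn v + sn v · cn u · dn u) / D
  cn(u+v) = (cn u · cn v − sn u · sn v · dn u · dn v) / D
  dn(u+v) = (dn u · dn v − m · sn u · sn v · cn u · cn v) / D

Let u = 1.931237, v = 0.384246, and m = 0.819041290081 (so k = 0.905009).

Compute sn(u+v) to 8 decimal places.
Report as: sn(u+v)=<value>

sn(u+v)=0.99998545

sn u = 0.9870607446879712, cn u = 0.1603467688979972, dn u = 0.4494631811486703
sn v = 0.3679161948777207, cn v = 0.9298589535766696, dn v = 0.9429383147975921
m = k² = 0.819041290081
D = 1 − m·sn²u·sn²v = 0.8919831851177205
sn(u+v) = (sn u·cn v·dn v + sn v·cn u·dn u)/D = 0.8919702090533791/0.8919831851177205 = 0.9999854525684365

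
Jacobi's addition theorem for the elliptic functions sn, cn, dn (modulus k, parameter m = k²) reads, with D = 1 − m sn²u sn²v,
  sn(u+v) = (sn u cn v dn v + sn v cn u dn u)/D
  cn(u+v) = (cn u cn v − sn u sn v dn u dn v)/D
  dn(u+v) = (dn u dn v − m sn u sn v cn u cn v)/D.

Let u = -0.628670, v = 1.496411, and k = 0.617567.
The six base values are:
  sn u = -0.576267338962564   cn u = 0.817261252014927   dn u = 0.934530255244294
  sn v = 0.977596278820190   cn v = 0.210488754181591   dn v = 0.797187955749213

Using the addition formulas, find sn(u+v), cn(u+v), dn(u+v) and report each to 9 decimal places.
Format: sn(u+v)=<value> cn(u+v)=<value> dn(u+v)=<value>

sn(u+v)=0.739451818 cn(u+v)=0.673209484 dn(u+v)=0.889640767

m = k² = 0.381388999489
D = 1 − m·sn²u·sn²v = 0.8789582333901061
sn(u+v) = (sn u·cn v·dn v + sn v·cn u·dn u)/D = 0.6499472635292714/0.8789582333901061 = 0.739451817889516
cn(u+v) = (cn u·cn v − sn u·sn v·dn u·dn v)/D = 0.591723018544207/0.8789582333901061 = 0.6732094837566462
dn(u+v) = (dn u·dn v − m·sn u·sn v·cn u·cn v)/D = 0.7819570766622739/0.8789582333901061 = 0.8896407667134505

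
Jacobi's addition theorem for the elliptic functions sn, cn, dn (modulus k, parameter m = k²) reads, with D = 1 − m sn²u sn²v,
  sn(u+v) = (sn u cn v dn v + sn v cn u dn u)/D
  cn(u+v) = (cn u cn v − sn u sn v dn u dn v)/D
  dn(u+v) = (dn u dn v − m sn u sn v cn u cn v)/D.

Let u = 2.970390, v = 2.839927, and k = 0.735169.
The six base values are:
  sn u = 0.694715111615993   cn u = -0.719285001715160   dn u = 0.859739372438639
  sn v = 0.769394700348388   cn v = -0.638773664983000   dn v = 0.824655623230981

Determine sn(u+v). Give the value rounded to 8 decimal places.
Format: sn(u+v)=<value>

m = k² = 0.540473458561
D = 1 − m·sn²u·sn²v = 0.8455861524932009
sn(u+v) = (sn u·cn v·dn v + sn v·cn u·dn u)/D = -0.8417457585481181/0.8455861524932009 = -0.9954583055389927

sn(u+v)=-0.99545831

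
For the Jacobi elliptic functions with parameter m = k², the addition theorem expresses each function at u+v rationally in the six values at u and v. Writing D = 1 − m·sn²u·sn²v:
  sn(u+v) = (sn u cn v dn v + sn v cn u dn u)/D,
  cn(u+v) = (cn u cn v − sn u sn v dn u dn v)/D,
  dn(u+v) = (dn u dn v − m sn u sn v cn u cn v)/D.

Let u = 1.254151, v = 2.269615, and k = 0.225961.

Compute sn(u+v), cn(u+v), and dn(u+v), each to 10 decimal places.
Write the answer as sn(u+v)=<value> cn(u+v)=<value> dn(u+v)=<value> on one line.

sn(u+v)=-0.3340043730 cn(u+v)=-0.9425715245 dn(u+v)=0.9971479243

sn u = 0.9464044313697313, cn u = 0.3229839814661643, dn u = 0.9768664019161015
sn v = 0.788148195278456, cn v = -0.6154855175219908, dn v = 0.9840140665731701
m = k² = 0.051058373521
D = 1 − m·sn²u·sn²v = 0.9715922866364005
sn(u+v) = (sn u·cn v·dn v + sn v·cn u·dn u)/D = -0.32451607253972/0.9715922866364005 = -0.3340043730309726
cn(u+v) = (cn u·cn v − sn u·sn v·dn u·dn v)/D = -0.9157952228062476/0.9715922866364005 = -0.9425715244989034
dn(u+v) = (dn u·dn v − m·sn u·sn v·cn u·cn v)/D = 0.9688212318833202/0.9715922866364005 = 0.9971479242978826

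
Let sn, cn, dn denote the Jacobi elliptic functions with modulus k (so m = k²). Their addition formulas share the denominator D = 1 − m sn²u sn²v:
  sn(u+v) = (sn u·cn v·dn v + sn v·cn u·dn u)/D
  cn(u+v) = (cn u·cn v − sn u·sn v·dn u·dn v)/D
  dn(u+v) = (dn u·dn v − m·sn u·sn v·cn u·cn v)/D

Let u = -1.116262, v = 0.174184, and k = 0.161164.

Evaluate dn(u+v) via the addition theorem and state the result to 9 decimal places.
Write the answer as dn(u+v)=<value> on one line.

sn u = -0.8963982972414422, cn u = 0.4432494700534261, dn u = 0.9895095991721658
sn v = 0.1732821486247612, cn v = 0.9848722236757346, dn v = 0.9996099696246408
m = k² = 0.025973834896
D = 1 − m·sn²u·sn²v = 0.9993733200932264
dn(u+v) = (dn u·dn v − m·sn u·sn v·cn u·cn v)/D = 0.9908849023867045/0.9993733200932264 = 0.9915062594369339

dn(u+v)=0.991506259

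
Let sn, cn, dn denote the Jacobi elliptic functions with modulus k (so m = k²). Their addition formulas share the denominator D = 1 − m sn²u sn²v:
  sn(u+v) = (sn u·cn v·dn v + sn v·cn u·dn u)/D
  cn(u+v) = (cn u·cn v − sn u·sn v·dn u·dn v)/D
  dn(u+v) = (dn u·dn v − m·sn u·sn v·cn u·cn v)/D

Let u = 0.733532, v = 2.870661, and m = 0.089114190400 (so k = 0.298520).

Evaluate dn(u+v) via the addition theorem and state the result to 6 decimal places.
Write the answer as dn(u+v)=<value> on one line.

sn u = 0.6655844466320485, cn u = 0.7463225471614199, dn u = 0.9800623332223775
sn v = 0.337321045379701, cn v = -0.9413896708292192, dn v = 0.9949171314176179
m = k² = 0.0891141904
D = 1 − m·sn²u·sn²v = 0.9955079966584924
dn(u+v) = (dn u·dn v − m·sn u·sn v·cn u·cn v)/D = 0.989137702075345/0.9955079966584924 = 0.9936009609118863

dn(u+v)=0.993601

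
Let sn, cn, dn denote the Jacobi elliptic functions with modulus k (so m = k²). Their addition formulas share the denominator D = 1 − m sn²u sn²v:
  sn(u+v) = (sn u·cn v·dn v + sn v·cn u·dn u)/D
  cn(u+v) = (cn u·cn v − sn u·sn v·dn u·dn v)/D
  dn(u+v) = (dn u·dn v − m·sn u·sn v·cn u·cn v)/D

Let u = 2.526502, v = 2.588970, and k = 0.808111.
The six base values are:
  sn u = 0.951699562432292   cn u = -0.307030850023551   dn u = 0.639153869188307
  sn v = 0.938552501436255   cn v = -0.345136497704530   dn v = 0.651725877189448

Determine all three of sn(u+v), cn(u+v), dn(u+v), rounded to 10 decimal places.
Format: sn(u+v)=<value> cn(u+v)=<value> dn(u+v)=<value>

m = k² = 0.653043388321
D = 1 − m·sn²u·sn²v = 0.4789745718521982
sn(u+v) = (sn u·cn v·dn v + sn v·cn u·dn u)/D = -0.3982514587676064/0.4789745718521982 = -0.8314668088277944
cn(u+v) = (cn u·cn v − sn u·sn v·dn u·dn v)/D = -0.2661060241153329/0.4789745718521982 = -0.5555744286931537
dn(u+v) = (dn u·dn v − m·sn u·sn v·cn u·cn v)/D = 0.3547410328252458/0.4789745718521982 = 0.7406260241612819

sn(u+v)=-0.8314668088 cn(u+v)=-0.5555744287 dn(u+v)=0.7406260242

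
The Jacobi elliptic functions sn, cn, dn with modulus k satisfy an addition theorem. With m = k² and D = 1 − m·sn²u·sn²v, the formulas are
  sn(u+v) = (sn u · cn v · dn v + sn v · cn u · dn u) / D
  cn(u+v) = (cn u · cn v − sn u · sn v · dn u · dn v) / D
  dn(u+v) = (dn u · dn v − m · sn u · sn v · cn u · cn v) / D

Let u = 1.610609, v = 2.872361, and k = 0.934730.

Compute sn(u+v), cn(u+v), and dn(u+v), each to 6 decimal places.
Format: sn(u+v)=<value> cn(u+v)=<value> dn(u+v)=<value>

sn(u+v)=0.427470 cn(u+v)=-0.904029 dn(u+v)=0.916703

sn u = 0.9434018568987053, cn u = 0.3316518300870279, dn u = 0.4715748874879281
sn v = 0.9892441545449476, cn v = -0.1462737252504766, dn v = 0.3807544435423374
m = k² = 0.8737201729
D = 1 − m·sn²u·sn²v = 0.2390207726247701
sn(u+v) = (sn u·cn v·dn v + sn v·cn u·dn u)/D = 0.102174301596014/0.2390207726247701 = 0.4274703845778866
cn(u+v) = (cn u·cn v − sn u·sn v·dn u·dn v)/D = -0.2160817943268446/0.2390207726247701 = -0.9040293525703874
dn(u+v) = (dn u·dn v − m·sn u·sn v·cn u·cn v)/D = 0.2191110476341932/0.2390207726247701 = 0.916702951078514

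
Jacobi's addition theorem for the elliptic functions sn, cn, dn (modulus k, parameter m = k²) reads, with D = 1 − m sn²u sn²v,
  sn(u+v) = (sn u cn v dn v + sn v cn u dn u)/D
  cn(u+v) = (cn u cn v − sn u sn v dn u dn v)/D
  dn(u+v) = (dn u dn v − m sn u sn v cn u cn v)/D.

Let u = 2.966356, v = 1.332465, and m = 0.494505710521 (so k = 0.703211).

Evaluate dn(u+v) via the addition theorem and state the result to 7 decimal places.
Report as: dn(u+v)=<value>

sn u = 0.6470215350530661, cn u = -0.7624717261496153, dn u = 0.8904951873658223
sn v = 0.9303273472475579, cn v = 0.3667301827820037, dn v = 0.7563073914263938
m = k² = 0.494505710521
D = 1 − m·sn²u·sn²v = 0.8208237853506336
dn(u+v) = (dn u·dn v − m·sn u·sn v·cn u·cn v)/D = 0.7567212234492906/0.8208237853506336 = 0.9219045999331511

dn(u+v)=0.9219046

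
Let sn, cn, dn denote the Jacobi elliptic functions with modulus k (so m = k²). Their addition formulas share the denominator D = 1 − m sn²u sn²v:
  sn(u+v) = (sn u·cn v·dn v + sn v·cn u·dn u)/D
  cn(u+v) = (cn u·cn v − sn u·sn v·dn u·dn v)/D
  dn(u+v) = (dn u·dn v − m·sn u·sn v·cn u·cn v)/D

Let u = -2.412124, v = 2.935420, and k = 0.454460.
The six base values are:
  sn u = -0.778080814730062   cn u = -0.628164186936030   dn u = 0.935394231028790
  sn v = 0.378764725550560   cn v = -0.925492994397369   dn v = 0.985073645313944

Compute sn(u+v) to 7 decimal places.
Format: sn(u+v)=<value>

sn(u+v)=0.4956967

m = k² = 0.2065338916
D = 1 − m·sn²u·sn²v = 0.9820617614657873
sn(u+v) = (sn u·cn v·dn v + sn v·cn u·dn u)/D = 0.4868047350482113/0.9820617614657873 = 0.4956966599754637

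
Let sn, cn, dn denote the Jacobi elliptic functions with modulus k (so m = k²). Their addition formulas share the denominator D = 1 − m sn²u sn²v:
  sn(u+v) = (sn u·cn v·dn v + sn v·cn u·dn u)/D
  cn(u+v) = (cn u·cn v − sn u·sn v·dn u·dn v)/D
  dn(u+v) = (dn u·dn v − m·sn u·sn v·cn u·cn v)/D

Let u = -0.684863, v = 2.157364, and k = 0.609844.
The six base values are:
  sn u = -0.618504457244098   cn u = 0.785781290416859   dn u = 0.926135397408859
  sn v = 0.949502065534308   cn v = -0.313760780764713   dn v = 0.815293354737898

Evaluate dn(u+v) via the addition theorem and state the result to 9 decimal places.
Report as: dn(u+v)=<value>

dn(u+v)=0.804401326

m = k² = 0.371909704336
D = 1 − m·sn²u·sn²v = 0.8717329797720381
dn(u+v) = (dn u·dn v − m·sn u·sn v·cn u·cn v)/D = 0.7012231644745669/0.8717329797720381 = 0.8044013255732733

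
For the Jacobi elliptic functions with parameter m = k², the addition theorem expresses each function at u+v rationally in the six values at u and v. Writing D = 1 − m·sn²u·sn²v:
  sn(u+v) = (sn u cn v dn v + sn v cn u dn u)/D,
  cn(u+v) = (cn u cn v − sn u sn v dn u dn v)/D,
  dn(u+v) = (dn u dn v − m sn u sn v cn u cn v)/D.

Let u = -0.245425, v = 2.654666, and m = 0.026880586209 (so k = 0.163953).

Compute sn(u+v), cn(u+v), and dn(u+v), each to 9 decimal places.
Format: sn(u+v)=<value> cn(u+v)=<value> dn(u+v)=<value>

sn u = -0.2429051413373985, cn u = 0.9700500462923851, dn u = 0.9992066689395679
sn v = 0.4862605463777106, cn v = -0.8738138709338793, dn v = 0.996816986059899
m = k² = 0.026880586209
D = 1 − m·sn²u·sn²v = 0.9996249836371906
sn(u+v) = (sn u·cn v·dn v + sn v·cn u·dn u)/D = 0.6829011283477579/0.9996249836371906 = 0.6831573235224519
cn(u+v) = (cn u·cn v − sn u·sn v·dn u·dn v)/D = -0.7299973676753997/0.9996249836371906 = -0.7302712313364398
dn(u+v) = (dn u·dn v − m·sn u·sn v·cn u·cn v)/D = 0.9933349084398669/0.9996249836371906 = 0.9937075650366031

sn(u+v)=0.683157324 cn(u+v)=-0.730271231 dn(u+v)=0.993707565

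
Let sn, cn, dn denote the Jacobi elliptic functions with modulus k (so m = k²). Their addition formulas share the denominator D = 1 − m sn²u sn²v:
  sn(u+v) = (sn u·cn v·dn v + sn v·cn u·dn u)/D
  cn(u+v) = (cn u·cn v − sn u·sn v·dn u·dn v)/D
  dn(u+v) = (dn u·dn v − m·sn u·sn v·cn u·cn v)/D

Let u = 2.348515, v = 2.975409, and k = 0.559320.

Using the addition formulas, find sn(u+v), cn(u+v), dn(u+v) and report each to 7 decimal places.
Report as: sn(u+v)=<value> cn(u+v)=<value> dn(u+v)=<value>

sn(u+v)=-0.9912492 cn(u+v)=0.1320037 dn(u+v)=0.8322333

sn u = 0.8628433477583307, cn u = -0.505471420783803, dn u = 0.8758378226231371
sn v = 0.4461474920096917, cn v = -0.8949594490106589, dn v = 0.9683646937295712
m = k² = 0.3128388624
D = 1 − m·sn²u·sn²v = 0.9536402035705515
sn(u+v) = (sn u·cn v·dn v + sn v·cn u·dn u)/D = -0.9452951105789012/0.9536402035705515 = -0.9912492227567533
cn(u+v) = (cn u·cn v − sn u·sn v·dn u·dn v)/D = 0.1258840410127745/0.9536402035705515 = 0.1320037059484788
dn(u+v) = (dn u·dn v − m·sn u·sn v·cn u·cn v)/D = 0.7936511808325444/0.9536402035705515 = 0.8322333494970245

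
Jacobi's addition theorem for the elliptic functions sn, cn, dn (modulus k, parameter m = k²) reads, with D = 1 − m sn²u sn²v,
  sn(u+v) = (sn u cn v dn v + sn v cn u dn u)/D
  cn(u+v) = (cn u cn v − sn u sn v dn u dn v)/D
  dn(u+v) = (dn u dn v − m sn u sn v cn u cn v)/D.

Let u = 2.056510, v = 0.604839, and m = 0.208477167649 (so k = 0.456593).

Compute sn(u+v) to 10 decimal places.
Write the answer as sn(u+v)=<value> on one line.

sn(u+v)=0.6108344949

sn u = 0.9389938973924167, cn u = -0.3439338027292455, dn u = 0.9034288530643963
sn v = 0.5627537116944819, cn v = 0.8266246185385988, dn v = 0.966424856376099
m = k² = 0.208477167649
D = 1 − m·sn²u·sn²v = 0.9417868937482834
sn(u+v) = (sn u·cn v·dn v + sn v·cn u·dn u)/D = 0.575275921531434/0.9417868937482834 = 0.6108344948843503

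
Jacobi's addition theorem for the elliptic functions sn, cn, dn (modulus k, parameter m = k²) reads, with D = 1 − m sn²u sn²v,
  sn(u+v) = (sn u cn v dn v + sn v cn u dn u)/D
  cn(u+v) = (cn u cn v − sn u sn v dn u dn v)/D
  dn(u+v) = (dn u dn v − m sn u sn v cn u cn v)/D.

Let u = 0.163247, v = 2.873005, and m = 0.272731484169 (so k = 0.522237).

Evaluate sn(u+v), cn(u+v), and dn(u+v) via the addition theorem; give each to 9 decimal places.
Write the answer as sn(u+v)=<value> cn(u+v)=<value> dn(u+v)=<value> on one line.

sn(u+v)=0.350619947 cn(u+v)=-0.936517834 dn(u+v)=0.983093044

sn u = 0.162328868979424, cn u = 0.9867367117401992, dn u = 0.9964001931576463
sn v = 0.494614755121369, cn v = -0.8691123310690213, dn v = 0.9660631166429382
m = k² = 0.272731484169
D = 1 − m·sn²u·sn²v = 0.9982418297093931
sn(u+v) = (sn u·cn v·dn v + sn v·cn u·dn u)/D = 0.3500034973810757/0.9982418297093931 = 0.3506199469551063
cn(u+v) = (cn u·cn v − sn u·sn v·dn u·dn v)/D = -0.9348712758463447/0.9982418297093931 = -0.9365178336781411
dn(u+v) = (dn u·dn v − m·sn u·sn v·cn u·cn v)/D = 0.9813645989515652/0.9982418297093931 = 0.9830930439343129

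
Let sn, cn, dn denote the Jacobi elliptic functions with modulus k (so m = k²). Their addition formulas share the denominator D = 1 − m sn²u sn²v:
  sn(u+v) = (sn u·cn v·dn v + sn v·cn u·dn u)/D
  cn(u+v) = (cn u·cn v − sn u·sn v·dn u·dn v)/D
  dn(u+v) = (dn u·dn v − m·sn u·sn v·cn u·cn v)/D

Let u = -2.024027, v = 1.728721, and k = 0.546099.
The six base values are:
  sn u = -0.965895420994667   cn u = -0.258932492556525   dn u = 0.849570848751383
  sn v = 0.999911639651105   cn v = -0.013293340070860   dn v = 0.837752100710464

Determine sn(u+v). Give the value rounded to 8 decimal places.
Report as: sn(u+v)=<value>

m = k² = 0.298224117801
D = 1 − m·sn²u·sn²v = 0.7218197937647884
sn(u+v) = (sn u·cn v·dn v + sn v·cn u·dn u)/D = -0.2092053427068011/0.7218197937647884 = -0.289830432074536

sn(u+v)=-0.28983043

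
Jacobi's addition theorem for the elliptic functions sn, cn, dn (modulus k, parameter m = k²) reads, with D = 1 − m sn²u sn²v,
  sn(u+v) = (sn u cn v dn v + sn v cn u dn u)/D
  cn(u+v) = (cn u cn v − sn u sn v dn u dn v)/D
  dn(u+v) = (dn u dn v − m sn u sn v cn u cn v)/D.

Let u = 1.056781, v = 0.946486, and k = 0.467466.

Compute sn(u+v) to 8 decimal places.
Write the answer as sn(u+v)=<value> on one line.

sn u = 0.8534245215433991, cn u = 0.5212164483479204, dn u = 0.916974008993685
sn v = 0.7960698497022719, cn v = 0.605204754108064, dn v = 0.9281783793405609
m = k² = 0.218524461156
D = 1 − m·sn²u·sn²v = 0.899136822821976
sn(u+v) = (sn u·cn v·dn v + sn v·cn u·dn u)/D = 0.8598761217474458/0.899136822821976 = 0.9563351204421715

sn(u+v)=0.95633512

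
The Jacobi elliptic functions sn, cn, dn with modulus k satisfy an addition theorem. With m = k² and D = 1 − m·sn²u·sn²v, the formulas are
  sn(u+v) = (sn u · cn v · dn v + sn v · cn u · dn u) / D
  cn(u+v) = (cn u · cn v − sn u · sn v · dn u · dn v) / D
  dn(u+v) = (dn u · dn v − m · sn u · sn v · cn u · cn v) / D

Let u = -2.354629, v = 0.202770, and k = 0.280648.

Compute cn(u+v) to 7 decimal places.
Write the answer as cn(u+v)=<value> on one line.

cn(u+v)=-0.5043264

sn u = -0.7477859787720759, cn u = -0.6639398541674453, dn u = 0.9777304501456019
sn v = 0.2012770433233788, cn v = 0.9795343545945689, dn v = 0.9984032781872362
m = k² = 0.078763299904
D = 1 − m·sn²u·sn²v = 0.9982157034854634
cn(u+v) = (cn u·cn v − sn u·sn v·dn u·dn v)/D = -0.5034265576242929/0.9982157034854634 = -0.5043264255075147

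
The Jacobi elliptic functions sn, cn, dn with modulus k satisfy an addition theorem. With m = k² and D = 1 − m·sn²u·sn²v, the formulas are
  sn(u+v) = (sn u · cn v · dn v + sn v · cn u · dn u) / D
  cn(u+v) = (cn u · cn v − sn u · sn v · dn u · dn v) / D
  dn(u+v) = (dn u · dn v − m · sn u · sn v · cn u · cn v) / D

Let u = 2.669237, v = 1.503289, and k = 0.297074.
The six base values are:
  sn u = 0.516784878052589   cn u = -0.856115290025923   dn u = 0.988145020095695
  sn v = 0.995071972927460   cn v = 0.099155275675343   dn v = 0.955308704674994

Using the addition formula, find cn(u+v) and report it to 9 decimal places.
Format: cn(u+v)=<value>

m = k² = 0.088252961476
D = 1 − m·sn²u·sn²v = 0.9766623098183436
cn(u+v) = (cn u·cn v − sn u·sn v·dn u·dn v)/D = -0.5703206946947407/0.9766623098183436 = -0.583948708741324

cn(u+v)=-0.583948709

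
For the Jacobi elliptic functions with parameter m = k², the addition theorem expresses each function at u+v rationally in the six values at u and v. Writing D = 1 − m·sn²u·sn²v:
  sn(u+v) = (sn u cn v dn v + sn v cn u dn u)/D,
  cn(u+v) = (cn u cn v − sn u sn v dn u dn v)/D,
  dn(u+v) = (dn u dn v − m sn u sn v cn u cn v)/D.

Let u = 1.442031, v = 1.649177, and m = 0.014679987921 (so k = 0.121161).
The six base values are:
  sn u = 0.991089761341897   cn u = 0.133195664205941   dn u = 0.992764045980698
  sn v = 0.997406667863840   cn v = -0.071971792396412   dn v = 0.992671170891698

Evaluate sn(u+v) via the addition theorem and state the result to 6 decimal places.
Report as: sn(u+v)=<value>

m = k² = 0.014679987921
D = 1 − m·sn²u·sn²v = 0.9856551433748041
sn(u+v) = (sn u·cn v·dn v + sn v·cn u·dn u)/D = 0.06108120789854899/0.9856551433748041 = 0.0619701609727433

sn(u+v)=0.061970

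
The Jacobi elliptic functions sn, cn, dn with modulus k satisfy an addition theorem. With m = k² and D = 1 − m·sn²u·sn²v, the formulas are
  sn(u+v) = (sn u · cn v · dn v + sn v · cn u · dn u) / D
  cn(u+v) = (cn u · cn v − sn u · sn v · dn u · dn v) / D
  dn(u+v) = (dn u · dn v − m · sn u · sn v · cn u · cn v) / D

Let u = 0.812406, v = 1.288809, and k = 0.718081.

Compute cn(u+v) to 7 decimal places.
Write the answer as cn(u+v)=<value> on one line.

cn(u+v)=-0.1626506

sn u = 0.697844144822152, cn u = 0.7162496419108629, dn u = 0.8653843941282098
sn v = 0.9154815645070066, cn v = 0.4023599197830266, dn v = 0.7535505932599219
m = k² = 0.515640322561
D = 1 − m·sn²u·sn²v = 0.7895432034338293
cn(u+v) = (cn u·cn v − sn u·sn v·dn u·dn v)/D = -0.1284196856289609/0.7895432034338293 = -0.1626506124939667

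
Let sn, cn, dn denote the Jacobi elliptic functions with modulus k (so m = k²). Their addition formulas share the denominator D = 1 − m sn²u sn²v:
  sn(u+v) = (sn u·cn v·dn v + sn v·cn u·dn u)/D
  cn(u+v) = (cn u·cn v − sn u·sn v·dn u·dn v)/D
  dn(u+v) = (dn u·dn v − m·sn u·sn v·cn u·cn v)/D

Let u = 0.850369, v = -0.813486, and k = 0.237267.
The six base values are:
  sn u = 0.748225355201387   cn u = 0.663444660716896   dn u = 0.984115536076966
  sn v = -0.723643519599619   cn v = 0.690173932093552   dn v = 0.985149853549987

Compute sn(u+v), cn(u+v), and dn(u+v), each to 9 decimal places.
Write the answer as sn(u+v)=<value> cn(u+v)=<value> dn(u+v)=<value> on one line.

m = k² = 0.056295629289
D = 1 − m·sn²u·sn²v = 0.9834960129243375
sn(u+v) = (sn u·cn v·dn v + sn v·cn u·dn u)/D = 0.03626559713193113/0.9834960129243375 = 0.03687416792275407
cn(u+v) = (cn u·cn v − sn u·sn v·dn u·dn v)/D = 0.9828271536250579/0.9834960129243375 = 0.9993199166132958
dn(u+v) = (dn u·dn v − m·sn u·sn v·cn u·cn v)/D = 0.9834583711527195/0.9834960129243375 = 0.9999617265640904

sn(u+v)=0.036874168 cn(u+v)=0.999319917 dn(u+v)=0.999961727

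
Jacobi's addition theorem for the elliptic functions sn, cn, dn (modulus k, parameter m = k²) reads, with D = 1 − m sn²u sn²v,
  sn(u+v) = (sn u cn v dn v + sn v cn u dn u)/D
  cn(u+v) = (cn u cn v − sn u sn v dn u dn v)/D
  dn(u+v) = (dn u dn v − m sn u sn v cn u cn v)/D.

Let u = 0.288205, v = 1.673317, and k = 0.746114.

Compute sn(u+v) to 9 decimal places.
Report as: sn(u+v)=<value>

sn(u+v)=0.999299835

sn u = 0.2821411728054048, cn u = 0.9593728986207557, dn u = 0.9775918162752788
sn v = 0.9879730689830751, cn v = 0.1546260487892123, dn v = 0.6757394665551773
m = k² = 0.556686100996
D = 1 − m·sn²u·sn²v = 0.9567452779565023
sn(u+v) = (sn u·cn v·dn v + sn v·cn u·dn u)/D = 0.9560753985869452/0.9567452779565023 = 0.9992998351964821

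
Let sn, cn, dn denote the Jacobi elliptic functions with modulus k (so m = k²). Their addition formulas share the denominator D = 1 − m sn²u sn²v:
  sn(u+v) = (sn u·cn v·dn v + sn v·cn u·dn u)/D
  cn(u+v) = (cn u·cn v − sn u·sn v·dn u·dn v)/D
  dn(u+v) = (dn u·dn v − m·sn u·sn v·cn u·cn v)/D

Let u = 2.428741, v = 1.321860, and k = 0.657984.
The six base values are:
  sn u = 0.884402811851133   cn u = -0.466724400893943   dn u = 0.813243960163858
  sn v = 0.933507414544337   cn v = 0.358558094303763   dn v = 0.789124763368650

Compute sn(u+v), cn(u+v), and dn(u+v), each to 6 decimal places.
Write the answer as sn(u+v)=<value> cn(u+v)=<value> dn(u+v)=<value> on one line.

sn(u+v)=-0.147657 cn(u+v)=-0.989039 dn(u+v)=0.995269

m = k² = 0.432942944256
D = 1 − m·sn²u·sn²v = 0.7049018824111207
sn(u+v) = (sn u·cn v·dn v + sn v·cn u·dn u)/D = -0.1040836356709528/0.7049018824111207 = -0.1476569126400034
cn(u+v) = (cn u·cn v − sn u·sn v·dn u·dn v)/D = -0.6971752008012461/0.7049018824111207 = -0.9890386423945337
dn(u+v) = (dn u·dn v − m·sn u·sn v·cn u·cn v)/D = 0.7015671160642797/0.7049018824111207 = 0.995269176561943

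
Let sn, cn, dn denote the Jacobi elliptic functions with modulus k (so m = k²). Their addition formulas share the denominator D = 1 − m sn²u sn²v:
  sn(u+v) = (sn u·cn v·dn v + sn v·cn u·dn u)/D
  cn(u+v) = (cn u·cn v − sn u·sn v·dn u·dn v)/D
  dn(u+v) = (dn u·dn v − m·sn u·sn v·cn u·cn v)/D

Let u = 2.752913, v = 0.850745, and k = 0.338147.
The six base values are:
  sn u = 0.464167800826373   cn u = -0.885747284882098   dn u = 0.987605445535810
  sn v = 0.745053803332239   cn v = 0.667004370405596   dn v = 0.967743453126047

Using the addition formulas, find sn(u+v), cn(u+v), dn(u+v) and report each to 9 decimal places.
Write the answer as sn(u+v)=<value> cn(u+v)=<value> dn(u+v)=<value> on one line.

sn(u+v)=-0.357016898 cn(u+v)=-0.934097925 dn(u+v)=0.992686088

m = k² = 0.114343393609
D = 1 − m·sn²u·sn²v = 0.9863247154984584
sn(u+v) = (sn u·cn v·dn v + sn v·cn u·dn u)/D = -0.352134590823867/0.9863247154984584 = -0.3570168984824728
cn(u+v) = (cn u·cn v − sn u·sn v·dn u·dn v)/D = -0.9213238704974613/0.9863247154984584 = -0.9340979253793232
dn(u+v) = (dn u·dn v − m·sn u·sn v·cn u·cn v)/D = 0.9791108232634953/0.9863247154984584 = 0.9926860879367526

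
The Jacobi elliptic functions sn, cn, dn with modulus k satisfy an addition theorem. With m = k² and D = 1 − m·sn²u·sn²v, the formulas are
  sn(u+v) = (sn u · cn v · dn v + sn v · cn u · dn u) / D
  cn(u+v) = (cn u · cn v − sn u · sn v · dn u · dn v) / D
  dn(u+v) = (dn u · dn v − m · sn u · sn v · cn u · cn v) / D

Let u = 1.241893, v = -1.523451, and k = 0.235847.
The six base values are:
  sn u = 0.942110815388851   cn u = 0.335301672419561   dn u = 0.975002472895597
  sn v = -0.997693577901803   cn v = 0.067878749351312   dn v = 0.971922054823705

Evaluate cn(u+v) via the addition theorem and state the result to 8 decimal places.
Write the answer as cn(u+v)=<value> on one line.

cn(u+v)=0.96068027

m = k² = 0.055623807409
D = 1 − m·sn²u·sn²v = 0.9508572964621335
cn(u+v) = (cn u·cn v − sn u·sn v·dn u·dn v)/D = 0.9134698427312106/0.9508572964621335 = 0.960680268353589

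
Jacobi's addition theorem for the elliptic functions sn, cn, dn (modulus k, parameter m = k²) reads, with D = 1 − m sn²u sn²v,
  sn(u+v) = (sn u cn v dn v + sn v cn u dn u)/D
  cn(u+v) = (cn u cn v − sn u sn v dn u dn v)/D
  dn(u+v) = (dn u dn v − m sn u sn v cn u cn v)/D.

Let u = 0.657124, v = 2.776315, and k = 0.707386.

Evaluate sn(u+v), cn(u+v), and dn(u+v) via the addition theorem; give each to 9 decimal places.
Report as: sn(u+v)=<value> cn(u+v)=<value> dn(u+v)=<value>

sn u = 0.5936406103857723, cn u = 0.80473028133705, dn u = 0.9075550825108063
sn v = 0.7682866494106307, cn v = -0.6401059477441111, dn v = 0.8394252113709079
m = k² = 0.500394952996
D = 1 − m·sn²u·sn²v = 0.8959105533951805
sn(u+v) = (sn u·cn v·dn v + sn v·cn u·dn u)/D = 0.2421326021132809/0.8959105533951805 = 0.2702642593009815
cn(u+v) = (cn u·cn v − sn u·sn v·dn u·dn v)/D = -0.8625703001371599/0.8959105533951805 = -0.9627861809064834
dn(u+v) = (dn u·dn v − m·sn u·sn v·cn u·cn v)/D = 0.8793852772247934/0.8959105533951805 = 0.9815547700518068

sn(u+v)=0.270264259 cn(u+v)=-0.962786181 dn(u+v)=0.981554770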